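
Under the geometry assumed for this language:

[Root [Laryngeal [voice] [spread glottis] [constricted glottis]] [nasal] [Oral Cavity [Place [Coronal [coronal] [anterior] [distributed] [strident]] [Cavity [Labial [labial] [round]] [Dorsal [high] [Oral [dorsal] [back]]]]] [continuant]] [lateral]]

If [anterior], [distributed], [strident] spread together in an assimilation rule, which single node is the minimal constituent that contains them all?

[anterior] lies under Coronal (below Oral Cavity).
[distributed] lies under Coronal (below Oral Cavity).
[strident]: Root / Oral Cavity / Place / Coronal / [strident].
The lowest node appearing on every path is Coronal; each proper daughter of Coronal fails to dominate at least one of the listed features.

Coronal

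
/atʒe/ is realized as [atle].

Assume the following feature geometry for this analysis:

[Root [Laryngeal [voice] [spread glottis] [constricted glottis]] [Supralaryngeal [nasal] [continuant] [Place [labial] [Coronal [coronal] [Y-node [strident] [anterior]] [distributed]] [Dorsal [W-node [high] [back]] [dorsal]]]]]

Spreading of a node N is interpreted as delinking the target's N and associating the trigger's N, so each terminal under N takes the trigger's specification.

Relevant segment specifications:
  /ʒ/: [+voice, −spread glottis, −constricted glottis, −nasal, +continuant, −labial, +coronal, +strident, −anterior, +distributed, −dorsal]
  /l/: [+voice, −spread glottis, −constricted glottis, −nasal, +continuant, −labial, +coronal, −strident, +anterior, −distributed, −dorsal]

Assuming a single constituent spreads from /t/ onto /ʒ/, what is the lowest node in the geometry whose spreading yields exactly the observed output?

Coronal

/ʒ/ and [l] differ in [anterior], [distributed], [strident]; every other specified feature is identical.
Tracing each changed feature up the tree, the paths first meet at Coronal; any lower node misses at least one of them.
Spreading Coronal from /t/ overwrites each of those terminals with /t/'s values, yielding exactly [l].
Features on which the two segments disagree outside Coronal, such as [voice], [continuant], are unchanged — nothing dominating them spread, and Coronal is the minimal sufficient constituent.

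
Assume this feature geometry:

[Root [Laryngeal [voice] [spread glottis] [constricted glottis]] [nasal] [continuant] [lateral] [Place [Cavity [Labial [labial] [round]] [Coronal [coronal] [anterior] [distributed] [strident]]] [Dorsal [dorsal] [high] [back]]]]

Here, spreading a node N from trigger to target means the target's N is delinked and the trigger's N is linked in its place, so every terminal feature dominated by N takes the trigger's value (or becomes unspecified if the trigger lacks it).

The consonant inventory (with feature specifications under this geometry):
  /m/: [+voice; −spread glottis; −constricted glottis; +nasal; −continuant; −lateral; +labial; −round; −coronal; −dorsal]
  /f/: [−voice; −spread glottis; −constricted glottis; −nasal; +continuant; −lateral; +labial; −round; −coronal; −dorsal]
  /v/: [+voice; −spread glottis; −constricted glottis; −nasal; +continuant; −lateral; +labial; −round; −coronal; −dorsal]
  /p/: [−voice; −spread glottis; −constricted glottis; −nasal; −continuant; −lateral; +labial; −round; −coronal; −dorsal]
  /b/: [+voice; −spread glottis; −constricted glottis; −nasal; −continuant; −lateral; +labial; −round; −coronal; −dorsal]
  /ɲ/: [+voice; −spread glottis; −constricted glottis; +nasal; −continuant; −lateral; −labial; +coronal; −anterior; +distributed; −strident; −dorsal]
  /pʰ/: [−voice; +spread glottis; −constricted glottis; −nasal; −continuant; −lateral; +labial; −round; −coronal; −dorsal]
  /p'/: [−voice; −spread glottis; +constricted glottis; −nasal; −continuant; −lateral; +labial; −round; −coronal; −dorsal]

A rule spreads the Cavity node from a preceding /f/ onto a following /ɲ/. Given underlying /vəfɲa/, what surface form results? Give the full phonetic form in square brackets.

[vəfma]

The Cavity node dominates the terminals [labial], [round], [coronal], [anterior], [distributed], [strident].
After delinking /ɲ/'s Cavity and linking /f/'s, the affected terminals become [+labial], [−round], [−coronal]; [voice], [spread glottis], [constricted glottis], … (outside Cavity) are retained from /ɲ/.
Among the inventory, only /m/ has exactly this specification, giving the surface form [vəfma].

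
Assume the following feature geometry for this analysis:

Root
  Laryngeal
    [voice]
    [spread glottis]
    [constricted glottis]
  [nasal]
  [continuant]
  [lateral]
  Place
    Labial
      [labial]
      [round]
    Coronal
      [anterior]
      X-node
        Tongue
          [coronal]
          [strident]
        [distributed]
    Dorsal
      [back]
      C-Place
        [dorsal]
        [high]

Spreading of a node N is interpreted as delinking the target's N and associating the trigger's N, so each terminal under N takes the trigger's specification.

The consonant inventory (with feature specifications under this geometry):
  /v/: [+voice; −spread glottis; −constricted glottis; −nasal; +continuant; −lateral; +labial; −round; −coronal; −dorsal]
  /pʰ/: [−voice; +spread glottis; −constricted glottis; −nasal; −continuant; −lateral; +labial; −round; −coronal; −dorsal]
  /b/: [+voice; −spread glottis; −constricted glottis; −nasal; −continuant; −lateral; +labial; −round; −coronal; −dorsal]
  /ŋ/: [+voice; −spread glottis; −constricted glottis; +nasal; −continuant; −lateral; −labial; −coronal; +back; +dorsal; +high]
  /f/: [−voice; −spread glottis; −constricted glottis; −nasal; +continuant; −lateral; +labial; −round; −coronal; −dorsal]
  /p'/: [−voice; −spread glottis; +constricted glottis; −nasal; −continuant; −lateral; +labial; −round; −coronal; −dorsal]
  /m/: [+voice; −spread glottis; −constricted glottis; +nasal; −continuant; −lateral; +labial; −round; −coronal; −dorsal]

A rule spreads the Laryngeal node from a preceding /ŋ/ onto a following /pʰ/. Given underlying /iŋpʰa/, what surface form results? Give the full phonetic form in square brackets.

[iŋba]

The Laryngeal node dominates the terminals [voice], [spread glottis], [constricted glottis].
The target acquires /ŋ/'s values for everything under Laryngeal — [+voice], [−spread glottis], [−constricted glottis] — while keeping its own [nasal], [continuant], [lateral], ….
This feature bundle is that of [b], so /iŋpʰa/ surfaces as [iŋba].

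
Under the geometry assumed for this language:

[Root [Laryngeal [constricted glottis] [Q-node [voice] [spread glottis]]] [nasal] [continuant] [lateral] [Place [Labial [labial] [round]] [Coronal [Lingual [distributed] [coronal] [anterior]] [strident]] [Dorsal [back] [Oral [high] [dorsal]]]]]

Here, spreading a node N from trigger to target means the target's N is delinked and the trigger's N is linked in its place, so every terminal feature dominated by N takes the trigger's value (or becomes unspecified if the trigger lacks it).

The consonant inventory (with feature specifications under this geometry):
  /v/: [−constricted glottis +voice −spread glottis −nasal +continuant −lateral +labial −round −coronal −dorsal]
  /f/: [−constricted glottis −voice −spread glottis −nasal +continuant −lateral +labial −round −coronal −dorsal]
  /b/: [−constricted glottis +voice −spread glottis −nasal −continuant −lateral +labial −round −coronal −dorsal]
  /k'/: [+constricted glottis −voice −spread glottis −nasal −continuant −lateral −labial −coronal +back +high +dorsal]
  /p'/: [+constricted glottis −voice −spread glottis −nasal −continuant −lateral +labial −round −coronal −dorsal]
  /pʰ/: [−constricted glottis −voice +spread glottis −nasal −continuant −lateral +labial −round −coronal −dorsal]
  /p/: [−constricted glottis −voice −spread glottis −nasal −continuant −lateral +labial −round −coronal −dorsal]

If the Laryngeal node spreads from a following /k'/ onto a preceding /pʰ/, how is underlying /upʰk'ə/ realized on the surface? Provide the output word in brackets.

The Laryngeal node dominates the terminals [constricted glottis], [voice], [spread glottis].
The target acquires /k'/'s values for everything under Laryngeal — [+constricted glottis], [−voice], [−spread glottis] — while keeping its own [nasal], [continuant], [lateral], ….
The resulting bundle matches /p'/ in the inventory; substituting it for /pʰ/ gives [up'k'ə].

[up'k'ə]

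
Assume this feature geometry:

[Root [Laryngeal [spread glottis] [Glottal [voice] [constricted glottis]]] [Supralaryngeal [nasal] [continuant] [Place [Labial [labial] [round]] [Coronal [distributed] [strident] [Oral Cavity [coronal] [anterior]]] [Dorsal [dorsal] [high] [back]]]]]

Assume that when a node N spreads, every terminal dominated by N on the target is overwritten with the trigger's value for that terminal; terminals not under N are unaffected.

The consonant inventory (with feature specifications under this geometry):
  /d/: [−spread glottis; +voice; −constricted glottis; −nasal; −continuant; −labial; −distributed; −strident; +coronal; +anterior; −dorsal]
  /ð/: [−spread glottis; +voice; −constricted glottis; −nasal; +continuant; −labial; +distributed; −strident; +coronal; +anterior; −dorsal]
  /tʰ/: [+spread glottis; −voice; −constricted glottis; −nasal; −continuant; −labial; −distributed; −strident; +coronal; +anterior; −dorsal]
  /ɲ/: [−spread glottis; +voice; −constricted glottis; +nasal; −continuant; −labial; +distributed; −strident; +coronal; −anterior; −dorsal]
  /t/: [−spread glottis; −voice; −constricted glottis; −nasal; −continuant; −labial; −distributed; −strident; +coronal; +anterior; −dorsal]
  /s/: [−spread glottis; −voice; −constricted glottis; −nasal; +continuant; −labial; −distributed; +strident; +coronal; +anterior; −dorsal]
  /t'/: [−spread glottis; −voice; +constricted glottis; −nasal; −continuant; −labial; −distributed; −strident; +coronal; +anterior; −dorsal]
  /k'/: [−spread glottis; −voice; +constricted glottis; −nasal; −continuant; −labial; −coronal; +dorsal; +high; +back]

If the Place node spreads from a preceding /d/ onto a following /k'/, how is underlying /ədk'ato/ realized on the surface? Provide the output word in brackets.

[ədt'ato]

The Place node dominates the terminals [labial], [round], [distributed], [strident], [coronal], [anterior], [dorsal], [high], [back].
After delinking /k'/'s Place and linking /d/'s, the affected terminals become [−labial], [−distributed], [−strident], [+coronal], [+anterior], [−dorsal]; [spread glottis], [voice], [constricted glottis], … (outside Place) are retained from /k'/.
The resulting bundle matches /t'/ in the inventory; substituting it for /k'/ gives [ədt'ato].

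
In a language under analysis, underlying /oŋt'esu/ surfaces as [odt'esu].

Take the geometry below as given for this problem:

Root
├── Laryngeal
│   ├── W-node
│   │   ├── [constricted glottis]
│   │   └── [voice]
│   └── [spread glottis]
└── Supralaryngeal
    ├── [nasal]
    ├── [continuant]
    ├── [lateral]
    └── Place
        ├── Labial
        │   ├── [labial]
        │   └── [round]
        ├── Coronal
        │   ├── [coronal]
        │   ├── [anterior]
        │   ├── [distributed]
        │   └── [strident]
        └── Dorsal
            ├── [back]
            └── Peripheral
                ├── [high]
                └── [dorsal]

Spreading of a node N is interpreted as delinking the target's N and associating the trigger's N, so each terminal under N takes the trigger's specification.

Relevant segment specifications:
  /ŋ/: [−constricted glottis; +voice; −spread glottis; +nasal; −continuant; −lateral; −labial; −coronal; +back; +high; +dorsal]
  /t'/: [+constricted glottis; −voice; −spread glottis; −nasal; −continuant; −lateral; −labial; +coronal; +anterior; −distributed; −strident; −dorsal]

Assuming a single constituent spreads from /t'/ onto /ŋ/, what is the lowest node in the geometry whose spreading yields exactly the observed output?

The alternation /ŋ/ → [d] changes [nasal], [coronal], [anterior], [distributed], [strident], [dorsal], [high], [back] and nothing else.
In this geometry the lowest node dominating all of them is Supralaryngeal: every daughter of Supralaryngeal dominates only a proper subset, so no lower node suffices.
Delinking /ŋ/'s Supralaryngeal and associating /t'/'s Supralaryngeal gives precisely the feature bundle of [d].
[voice], [constricted glottis] — on which /t'/ differs from /ŋ/ — are unchanged, so Root cannot have spread; the constituent is no larger than Supralaryngeal.

Supralaryngeal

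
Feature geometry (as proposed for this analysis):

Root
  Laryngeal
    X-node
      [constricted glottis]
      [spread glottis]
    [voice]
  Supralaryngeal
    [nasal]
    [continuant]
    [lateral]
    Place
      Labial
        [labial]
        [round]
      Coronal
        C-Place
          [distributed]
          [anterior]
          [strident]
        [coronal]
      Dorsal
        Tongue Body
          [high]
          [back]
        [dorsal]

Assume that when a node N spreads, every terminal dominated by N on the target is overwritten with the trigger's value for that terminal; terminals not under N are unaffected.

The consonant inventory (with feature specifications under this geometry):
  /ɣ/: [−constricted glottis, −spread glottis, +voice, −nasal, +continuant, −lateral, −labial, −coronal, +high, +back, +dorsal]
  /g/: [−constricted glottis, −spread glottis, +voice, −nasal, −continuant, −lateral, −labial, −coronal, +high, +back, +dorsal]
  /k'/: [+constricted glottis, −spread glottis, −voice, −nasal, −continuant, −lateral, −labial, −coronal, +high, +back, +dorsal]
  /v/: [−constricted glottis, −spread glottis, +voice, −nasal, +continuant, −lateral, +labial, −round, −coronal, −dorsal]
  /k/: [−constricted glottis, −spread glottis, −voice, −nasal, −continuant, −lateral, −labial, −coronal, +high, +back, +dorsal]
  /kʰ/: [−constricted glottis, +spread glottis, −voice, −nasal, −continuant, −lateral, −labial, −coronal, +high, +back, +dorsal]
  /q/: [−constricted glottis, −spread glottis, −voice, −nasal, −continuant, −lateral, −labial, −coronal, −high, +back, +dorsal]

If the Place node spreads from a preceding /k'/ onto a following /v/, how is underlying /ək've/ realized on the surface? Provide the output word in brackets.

[ək'ɣe]

The Place node dominates the terminals [labial], [round], [distributed], [anterior], [strident], [coronal], [high], [back], [dorsal].
The target acquires /k'/'s values for everything under Place — [−labial], [−coronal], [+high], [+back], [+dorsal] — while keeping its own [constricted glottis], [spread glottis], [voice], ….
The resulting bundle matches /ɣ/ in the inventory; substituting it for /v/ gives [ək'ɣe].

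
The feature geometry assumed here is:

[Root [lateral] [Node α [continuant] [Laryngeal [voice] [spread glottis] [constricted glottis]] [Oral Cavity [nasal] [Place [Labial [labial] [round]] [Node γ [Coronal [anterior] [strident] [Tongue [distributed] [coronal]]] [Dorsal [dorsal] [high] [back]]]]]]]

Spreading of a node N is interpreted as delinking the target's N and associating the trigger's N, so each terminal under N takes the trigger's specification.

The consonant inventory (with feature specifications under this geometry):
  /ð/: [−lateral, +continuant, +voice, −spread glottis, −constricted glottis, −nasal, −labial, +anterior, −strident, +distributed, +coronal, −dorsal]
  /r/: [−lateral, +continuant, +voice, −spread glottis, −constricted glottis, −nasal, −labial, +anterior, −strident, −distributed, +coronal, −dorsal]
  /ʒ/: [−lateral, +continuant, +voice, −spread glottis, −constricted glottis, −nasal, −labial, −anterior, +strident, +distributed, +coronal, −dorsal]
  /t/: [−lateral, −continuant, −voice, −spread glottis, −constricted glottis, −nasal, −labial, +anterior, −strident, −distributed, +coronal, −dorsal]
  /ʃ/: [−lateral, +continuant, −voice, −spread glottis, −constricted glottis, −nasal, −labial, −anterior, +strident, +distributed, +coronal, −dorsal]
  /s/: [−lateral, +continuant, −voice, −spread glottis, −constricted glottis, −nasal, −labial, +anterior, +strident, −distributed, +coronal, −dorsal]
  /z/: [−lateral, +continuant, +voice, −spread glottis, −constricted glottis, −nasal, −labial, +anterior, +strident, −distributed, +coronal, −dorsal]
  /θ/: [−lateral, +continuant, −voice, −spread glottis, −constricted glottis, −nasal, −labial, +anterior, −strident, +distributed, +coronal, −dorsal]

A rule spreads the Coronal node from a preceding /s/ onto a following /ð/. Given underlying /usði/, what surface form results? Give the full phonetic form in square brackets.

Terminals under Coronal in this geometry: [anterior], [strident], [distributed], [coronal].
Spreading Coronal from /s/ onto /ð/ replaces those values with /s/'s: [+anterior], [+strident], [−distributed], [+coronal]. Features outside Coronal ([lateral], [continuant], [voice], …) stay as in /ð/.
The resulting bundle matches /z/ in the inventory; substituting it for /ð/ gives [uszi].

[uszi]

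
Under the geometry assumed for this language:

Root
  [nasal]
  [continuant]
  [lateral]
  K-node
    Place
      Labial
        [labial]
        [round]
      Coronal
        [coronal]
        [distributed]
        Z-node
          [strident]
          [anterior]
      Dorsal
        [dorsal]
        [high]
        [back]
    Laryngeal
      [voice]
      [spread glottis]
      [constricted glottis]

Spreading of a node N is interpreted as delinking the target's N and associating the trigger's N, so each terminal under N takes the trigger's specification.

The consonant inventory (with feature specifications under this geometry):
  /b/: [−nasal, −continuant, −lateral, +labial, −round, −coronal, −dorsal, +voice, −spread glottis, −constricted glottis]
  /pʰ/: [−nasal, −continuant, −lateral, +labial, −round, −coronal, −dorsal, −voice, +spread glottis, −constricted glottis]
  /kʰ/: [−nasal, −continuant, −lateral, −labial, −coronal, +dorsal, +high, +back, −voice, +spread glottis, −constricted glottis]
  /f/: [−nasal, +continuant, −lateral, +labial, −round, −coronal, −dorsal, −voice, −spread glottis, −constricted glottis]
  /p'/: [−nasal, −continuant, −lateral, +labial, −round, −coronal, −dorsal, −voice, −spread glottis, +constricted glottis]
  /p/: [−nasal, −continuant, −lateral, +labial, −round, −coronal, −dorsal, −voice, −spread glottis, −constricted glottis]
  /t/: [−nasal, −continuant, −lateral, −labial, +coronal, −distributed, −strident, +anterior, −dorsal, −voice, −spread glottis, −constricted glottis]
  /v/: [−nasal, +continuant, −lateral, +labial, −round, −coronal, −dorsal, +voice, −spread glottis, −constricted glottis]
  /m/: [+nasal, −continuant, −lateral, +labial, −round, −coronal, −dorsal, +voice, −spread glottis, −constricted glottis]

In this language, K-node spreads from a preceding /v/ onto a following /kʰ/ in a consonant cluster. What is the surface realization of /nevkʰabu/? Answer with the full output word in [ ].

[nevbabu]

Terminals under K-node in this geometry: [labial], [round], [coronal], [distributed], [strident], [anterior], [dorsal], [high], [back], [voice], [spread glottis], [constricted glottis].
After delinking /kʰ/'s K-node and linking /v/'s, the affected terminals become [+labial], [−round], [−coronal], [−dorsal], [+voice], [−spread glottis], [−constricted glottis]; [nasal], [continuant], [lateral] (outside K-node) are retained from /kʰ/.
Among the inventory, only /b/ has exactly this specification, giving the surface form [nevbabu].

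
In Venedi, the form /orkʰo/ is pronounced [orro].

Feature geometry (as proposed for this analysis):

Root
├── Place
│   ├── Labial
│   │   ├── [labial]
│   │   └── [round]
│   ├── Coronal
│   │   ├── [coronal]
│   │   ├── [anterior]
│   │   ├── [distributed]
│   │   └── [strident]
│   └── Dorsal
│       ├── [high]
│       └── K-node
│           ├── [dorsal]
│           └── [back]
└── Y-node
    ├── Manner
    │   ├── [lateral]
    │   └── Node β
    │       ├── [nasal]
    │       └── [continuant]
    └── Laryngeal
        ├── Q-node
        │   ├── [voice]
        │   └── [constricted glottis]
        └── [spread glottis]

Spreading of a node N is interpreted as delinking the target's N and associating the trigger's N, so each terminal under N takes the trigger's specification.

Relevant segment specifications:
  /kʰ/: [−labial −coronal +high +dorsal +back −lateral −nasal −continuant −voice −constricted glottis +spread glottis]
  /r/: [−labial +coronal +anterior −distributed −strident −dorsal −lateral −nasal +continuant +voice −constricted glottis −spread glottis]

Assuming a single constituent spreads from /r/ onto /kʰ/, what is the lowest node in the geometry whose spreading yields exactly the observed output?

The alternation /kʰ/ → [r] changes [voice], [spread glottis], [continuant], [coronal], [anterior], [distributed], [strident], [dorsal], [high], [back] and nothing else.
Tracing each changed feature up the tree, the paths first meet at Root; any lower node misses at least one of them.
Delinking /kʰ/'s Root and associating /r/'s Root gives precisely the feature bundle of [r].

Root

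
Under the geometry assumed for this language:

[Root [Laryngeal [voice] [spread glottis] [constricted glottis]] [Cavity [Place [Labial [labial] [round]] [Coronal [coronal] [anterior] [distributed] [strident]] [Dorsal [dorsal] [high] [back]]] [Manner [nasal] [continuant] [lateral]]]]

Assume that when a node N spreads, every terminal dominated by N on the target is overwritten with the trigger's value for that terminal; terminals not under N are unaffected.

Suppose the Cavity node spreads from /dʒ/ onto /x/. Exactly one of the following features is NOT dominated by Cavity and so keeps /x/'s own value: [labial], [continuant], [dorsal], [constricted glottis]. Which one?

[constricted glottis]

Cavity dominates exactly [labial], [round], [coronal], [anterior], [distributed], [strident], [dorsal], [high], [back], [nasal], [continuant], [lateral].
Of the listed options, [labial], [dorsal], [continuant] are among these and would be overwritten by spreading Cavity.
[constricted glottis] is not within the Cavity subtree (it hangs from Laryngeal), so /x/'s [constricted glottis] value survives.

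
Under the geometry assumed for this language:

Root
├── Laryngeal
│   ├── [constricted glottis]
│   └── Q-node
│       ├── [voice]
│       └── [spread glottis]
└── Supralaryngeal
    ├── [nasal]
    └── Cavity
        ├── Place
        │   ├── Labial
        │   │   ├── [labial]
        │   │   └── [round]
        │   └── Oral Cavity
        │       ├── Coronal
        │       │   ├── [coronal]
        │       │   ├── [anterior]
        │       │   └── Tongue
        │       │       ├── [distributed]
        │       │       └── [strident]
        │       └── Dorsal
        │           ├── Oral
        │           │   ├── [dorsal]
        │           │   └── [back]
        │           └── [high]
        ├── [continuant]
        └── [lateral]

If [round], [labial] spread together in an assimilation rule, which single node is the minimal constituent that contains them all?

[round]: Root → Supralaryngeal → Cavity → Place → Labial → [round].
[labial]: Root → Supralaryngeal → Cavity → Place → Labial → [labial].
The lowest node appearing on every path is Labial; each proper daughter of Labial fails to dominate at least one of the listed features.

Labial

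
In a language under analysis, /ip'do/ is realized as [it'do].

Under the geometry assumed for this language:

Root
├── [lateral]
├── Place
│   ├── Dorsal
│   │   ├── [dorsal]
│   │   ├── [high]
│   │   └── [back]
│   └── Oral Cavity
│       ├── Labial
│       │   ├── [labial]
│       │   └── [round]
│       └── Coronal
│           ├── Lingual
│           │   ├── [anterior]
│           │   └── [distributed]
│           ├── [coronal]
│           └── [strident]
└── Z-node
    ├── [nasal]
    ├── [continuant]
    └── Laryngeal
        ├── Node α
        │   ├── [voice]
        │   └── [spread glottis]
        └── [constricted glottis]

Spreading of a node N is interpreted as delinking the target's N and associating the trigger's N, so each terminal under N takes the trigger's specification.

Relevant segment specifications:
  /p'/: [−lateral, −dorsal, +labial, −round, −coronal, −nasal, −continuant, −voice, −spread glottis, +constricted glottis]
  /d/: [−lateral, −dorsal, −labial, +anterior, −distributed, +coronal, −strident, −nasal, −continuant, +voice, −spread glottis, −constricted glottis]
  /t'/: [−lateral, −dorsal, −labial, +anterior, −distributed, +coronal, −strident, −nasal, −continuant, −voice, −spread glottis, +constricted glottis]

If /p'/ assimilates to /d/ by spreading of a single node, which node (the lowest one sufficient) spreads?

/p'/ and [t'] differ in [labial], [round], [coronal], [anterior], [distributed], [strident]; every other specified feature is identical.
The smallest constituent containing every changed terminal is Oral Cavity — each of its daughters lacks at least one of the affected features.
Spreading Oral Cavity from /d/ overwrites each of those terminals with /d/'s values, yielding exactly [t'].
Features on which the two segments disagree outside Oral Cavity, such as [constricted glottis], [voice], are unchanged — nothing dominating them spread, and Oral Cavity is the minimal sufficient constituent.

Oral Cavity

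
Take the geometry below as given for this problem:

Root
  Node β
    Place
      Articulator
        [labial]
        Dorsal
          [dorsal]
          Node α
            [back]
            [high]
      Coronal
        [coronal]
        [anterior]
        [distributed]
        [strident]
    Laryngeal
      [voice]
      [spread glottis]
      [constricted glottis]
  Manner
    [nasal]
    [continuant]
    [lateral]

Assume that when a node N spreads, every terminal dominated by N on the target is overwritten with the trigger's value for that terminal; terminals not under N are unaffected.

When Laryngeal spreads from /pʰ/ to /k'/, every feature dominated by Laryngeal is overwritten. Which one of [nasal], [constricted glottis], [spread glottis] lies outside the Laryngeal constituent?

[nasal]

Under this geometry, Laryngeal contains [voice], [spread glottis], [constricted glottis].
[spread glottis], [constricted glottis] all lie under Laryngeal, so they are overwritten when Laryngeal spreads.
[nasal] is not within the Laryngeal subtree (it hangs from Manner), so /k'/'s [nasal] value survives.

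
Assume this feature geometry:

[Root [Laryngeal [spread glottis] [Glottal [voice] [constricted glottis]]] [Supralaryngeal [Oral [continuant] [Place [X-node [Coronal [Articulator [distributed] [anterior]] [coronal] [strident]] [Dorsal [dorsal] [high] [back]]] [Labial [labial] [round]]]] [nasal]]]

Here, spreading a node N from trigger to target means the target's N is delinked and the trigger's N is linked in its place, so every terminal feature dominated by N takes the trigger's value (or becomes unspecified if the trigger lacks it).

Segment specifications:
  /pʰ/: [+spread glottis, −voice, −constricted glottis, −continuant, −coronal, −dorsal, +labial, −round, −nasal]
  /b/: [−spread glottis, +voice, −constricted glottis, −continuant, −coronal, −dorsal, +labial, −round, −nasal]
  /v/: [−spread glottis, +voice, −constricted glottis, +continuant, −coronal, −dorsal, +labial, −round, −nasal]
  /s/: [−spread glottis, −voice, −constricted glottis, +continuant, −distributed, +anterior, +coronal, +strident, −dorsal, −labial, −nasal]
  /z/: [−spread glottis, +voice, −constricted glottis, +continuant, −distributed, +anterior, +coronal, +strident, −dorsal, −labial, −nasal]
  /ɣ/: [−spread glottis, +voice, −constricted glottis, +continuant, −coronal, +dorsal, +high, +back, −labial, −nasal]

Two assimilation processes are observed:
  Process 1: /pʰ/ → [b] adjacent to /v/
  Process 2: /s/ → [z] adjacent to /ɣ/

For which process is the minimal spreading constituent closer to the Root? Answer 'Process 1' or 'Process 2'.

Process 1

Process 1 alters [voice], [spread glottis]; the lowest common ancestor is Laryngeal (depth 1 from Root).
Process 2: the feature that changes is [voice]; the minimal node is [voice] (depth 3).
Laryngeal is closer to Root than [voice], so Process 1 spreads the higher node.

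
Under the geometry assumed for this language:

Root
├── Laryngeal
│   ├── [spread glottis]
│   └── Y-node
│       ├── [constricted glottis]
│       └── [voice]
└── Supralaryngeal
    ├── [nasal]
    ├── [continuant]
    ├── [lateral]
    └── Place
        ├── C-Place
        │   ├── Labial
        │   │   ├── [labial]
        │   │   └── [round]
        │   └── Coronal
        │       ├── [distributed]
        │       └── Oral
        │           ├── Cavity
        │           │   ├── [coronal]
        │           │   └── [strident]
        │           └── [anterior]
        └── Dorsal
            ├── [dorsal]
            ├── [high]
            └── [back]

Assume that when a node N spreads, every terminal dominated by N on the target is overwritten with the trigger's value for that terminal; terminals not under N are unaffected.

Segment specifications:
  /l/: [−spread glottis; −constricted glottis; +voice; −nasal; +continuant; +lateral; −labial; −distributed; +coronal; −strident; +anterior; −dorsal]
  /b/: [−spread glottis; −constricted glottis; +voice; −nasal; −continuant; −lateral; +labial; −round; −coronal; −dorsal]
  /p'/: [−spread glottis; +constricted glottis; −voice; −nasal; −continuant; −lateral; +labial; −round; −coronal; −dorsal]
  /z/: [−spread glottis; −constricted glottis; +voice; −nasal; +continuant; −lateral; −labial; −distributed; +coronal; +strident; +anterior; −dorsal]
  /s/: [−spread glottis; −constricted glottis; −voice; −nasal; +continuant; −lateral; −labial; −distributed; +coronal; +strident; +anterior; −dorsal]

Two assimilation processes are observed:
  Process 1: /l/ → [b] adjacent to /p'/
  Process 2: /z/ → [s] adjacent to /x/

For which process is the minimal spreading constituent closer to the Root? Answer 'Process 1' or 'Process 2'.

Process 1: the features that change are [continuant], [lateral], [labial], [round], [coronal], [anterior], [distributed], [strident]; the minimal node is Supralaryngeal (depth 1).
In Process 2, [voice] changes, so the minimal spreading node is [voice] at depth 3.
Supralaryngeal (depth 1) sits above [voice] (depth 3), making Process 1 the one with the higher spreading node.

Process 1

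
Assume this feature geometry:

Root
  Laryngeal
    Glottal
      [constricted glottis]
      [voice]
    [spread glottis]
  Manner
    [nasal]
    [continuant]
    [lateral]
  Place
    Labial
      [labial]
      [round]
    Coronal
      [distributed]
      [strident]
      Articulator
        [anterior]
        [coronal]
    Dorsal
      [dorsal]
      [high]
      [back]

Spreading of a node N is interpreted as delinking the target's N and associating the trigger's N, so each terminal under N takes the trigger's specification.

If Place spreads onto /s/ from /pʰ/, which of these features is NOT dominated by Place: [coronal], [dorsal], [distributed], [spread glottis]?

[spread glottis]

The terminals dominated by Place are [labial], [round], [distributed], [strident], [anterior], [coronal], [dorsal], [high], [back].
Spreading Place replaces [coronal], [dorsal], [distributed] with the trigger's values, since each sits inside the Place constituent.
But [spread glottis] is a dependent of Laryngeal, outside Place; it is therefore untouched by the spreading.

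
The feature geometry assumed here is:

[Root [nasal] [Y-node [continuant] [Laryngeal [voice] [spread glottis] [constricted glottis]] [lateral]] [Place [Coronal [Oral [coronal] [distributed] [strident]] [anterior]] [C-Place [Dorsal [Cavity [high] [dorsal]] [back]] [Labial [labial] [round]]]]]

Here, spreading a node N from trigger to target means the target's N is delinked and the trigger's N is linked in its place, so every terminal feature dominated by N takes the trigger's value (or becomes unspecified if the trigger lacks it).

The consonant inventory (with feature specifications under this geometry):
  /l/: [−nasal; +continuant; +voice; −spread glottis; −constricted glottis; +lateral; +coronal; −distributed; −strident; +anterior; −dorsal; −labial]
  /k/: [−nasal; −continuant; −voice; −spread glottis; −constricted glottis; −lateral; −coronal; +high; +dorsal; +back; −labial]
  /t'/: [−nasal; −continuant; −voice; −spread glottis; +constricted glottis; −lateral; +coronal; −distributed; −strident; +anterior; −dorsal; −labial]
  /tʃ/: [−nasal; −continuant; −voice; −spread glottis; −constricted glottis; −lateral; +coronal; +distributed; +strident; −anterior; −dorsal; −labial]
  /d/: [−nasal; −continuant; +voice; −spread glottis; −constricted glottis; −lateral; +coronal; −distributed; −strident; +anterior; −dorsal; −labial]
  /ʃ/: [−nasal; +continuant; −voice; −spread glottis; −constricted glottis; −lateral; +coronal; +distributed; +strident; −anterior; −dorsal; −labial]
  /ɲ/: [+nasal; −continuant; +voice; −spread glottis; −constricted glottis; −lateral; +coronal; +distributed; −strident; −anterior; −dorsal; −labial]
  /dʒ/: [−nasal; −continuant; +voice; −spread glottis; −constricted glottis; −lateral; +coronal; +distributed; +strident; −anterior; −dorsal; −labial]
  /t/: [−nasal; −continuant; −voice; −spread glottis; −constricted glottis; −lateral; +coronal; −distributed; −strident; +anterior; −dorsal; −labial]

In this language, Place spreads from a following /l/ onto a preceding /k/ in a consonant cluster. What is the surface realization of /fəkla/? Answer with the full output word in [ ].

Place immediately or transitively dominates [coronal], [distributed], [strident], [anterior], [high], [dorsal], [back], [labial], [round].
After delinking /k/'s Place and linking /l/'s, the affected terminals become [+coronal], [−distributed], [−strident], [+anterior], [−dorsal], [−labial]; [nasal], [continuant], [voice], … (outside Place) are retained from /k/.
The resulting bundle matches /t/ in the inventory; substituting it for /k/ gives [fətla].

[fətla]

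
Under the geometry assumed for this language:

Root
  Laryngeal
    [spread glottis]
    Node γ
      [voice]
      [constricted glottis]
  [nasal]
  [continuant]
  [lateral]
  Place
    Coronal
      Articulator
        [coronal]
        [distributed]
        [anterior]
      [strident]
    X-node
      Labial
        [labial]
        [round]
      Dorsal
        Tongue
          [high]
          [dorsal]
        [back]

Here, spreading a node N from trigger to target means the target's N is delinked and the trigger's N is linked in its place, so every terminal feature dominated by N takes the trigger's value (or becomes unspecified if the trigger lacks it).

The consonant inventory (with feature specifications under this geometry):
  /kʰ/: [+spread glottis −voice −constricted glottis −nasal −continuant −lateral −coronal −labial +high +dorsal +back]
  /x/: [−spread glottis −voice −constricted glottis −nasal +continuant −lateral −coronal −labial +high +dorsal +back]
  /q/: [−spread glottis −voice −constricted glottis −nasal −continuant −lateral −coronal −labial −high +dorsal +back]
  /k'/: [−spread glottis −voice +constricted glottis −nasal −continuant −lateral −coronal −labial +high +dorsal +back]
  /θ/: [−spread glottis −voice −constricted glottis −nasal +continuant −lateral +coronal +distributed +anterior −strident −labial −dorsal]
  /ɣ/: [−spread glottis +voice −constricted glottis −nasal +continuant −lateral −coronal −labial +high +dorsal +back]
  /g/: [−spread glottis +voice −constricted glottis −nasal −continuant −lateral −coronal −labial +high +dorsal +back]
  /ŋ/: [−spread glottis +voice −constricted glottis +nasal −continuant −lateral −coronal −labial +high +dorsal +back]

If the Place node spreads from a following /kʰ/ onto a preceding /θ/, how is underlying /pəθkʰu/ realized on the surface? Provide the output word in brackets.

[pəxkʰu]

The Place node dominates the terminals [coronal], [distributed], [anterior], [strident], [labial], [round], [high], [dorsal], [back].
After delinking /θ/'s Place and linking /kʰ/'s, the affected terminals become [−coronal], [−labial], [+high], [+dorsal], [+back]; [spread glottis], [voice], [constricted glottis], … (outside Place) are retained from /θ/.
This feature bundle is that of [x], so /pəθkʰu/ surfaces as [pəxkʰu].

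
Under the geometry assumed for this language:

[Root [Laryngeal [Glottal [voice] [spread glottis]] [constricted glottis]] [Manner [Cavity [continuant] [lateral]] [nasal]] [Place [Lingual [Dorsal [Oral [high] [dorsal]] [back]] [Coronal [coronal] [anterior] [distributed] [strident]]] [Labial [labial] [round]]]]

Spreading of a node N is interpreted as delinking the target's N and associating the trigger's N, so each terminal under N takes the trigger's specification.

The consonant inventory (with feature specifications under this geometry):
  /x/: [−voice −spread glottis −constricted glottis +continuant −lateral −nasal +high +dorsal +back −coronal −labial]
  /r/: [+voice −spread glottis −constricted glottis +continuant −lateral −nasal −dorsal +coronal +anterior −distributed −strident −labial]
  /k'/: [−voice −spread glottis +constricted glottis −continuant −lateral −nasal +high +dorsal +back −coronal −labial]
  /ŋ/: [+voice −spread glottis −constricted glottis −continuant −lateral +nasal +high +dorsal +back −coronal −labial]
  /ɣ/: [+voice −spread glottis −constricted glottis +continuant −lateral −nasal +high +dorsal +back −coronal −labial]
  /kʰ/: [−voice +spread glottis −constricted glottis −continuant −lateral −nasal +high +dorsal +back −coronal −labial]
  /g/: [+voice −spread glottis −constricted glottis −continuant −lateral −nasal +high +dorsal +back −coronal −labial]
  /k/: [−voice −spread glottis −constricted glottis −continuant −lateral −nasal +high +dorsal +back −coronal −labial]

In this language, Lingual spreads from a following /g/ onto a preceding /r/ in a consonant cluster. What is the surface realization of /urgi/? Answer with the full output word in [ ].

[uɣgi]

Lingual immediately or transitively dominates [high], [dorsal], [back], [coronal], [anterior], [distributed], [strident].
The target acquires /g/'s values for everything under Lingual — [+high], [+dorsal], [+back], [−coronal] — while keeping its own [voice], [spread glottis], [constricted glottis], ….
This feature bundle is that of [ɣ], so /urgi/ surfaces as [uɣgi].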